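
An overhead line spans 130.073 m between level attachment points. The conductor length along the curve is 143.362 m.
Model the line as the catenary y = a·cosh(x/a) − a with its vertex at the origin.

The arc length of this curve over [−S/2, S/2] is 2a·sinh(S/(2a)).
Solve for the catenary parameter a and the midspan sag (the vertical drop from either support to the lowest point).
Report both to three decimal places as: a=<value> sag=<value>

a=84.311 sag=26.353

seed: a₀ = √(S³/(24(L−S))) = √(130.073³/(24·13.289)) = 83.067084
iter 1: u=0.782939  f(a)=+4.133e-01  f'(a)=-3.400e-01  a ← 83.067084 − (+4.133e-01/-3.400e-01) = 84.282650
iter 2: u=0.771648  f(a)=+9.247e-03  f'(a)=-3.249e-01  a ← 84.282650 − (+9.247e-03/-3.249e-01) = 84.311107
iter 3: u=0.771387  f(a)=+4.864e-06  f'(a)=-3.246e-01  a ← 84.311107 − (+4.864e-06/-3.246e-01) = 84.311122
iter 4: u=0.771387  f(a)=+1.364e-12  f'(a)=-3.246e-01  a ← 84.311122 − (+1.364e-12/-3.246e-01) = 84.311122
converged: |Δa| < 1e-12 after 4 iterations
sag = a·(cosh(S/(2a)) − 1) = 84.311122·(cosh(0.771387) − 1) = 26.352924
T_max/T_min = cosh(S/(2a)) = 1.312568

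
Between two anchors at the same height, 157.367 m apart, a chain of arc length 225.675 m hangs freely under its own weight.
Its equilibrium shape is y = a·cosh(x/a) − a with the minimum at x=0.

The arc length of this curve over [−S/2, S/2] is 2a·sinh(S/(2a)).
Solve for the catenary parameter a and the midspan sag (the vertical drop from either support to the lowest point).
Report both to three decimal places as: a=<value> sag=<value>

a=51.659 sag=72.442

seed: a₀ = √(S³/(24(L−S))) = √(157.367³/(24·68.308)) = 48.756115
iter 1: u=1.613818  f(a)=+9.467e+00  f'(a)=-3.603e+00  a ← 48.756115 − (+9.467e+00/-3.603e+00) = 51.383648
iter 2: u=1.531295  f(a)=+8.192e-01  f'(a)=-3.004e+00  a ← 51.383648 − (+8.192e-01/-3.004e+00) = 51.656322
iter 3: u=1.523211  f(a)=+7.416e-03  f'(a)=-2.950e+00  a ← 51.656322 − (+7.416e-03/-2.950e+00) = 51.658836
iter 4: u=1.523137  f(a)=+6.201e-07  f'(a)=-2.950e+00  a ← 51.658836 − (+6.201e-07/-2.950e+00) = 51.658837
iter 5: u=1.523137  f(a)=-5.684e-14  f'(a)=-2.950e+00  a ← 51.658837 − (-5.684e-14/-2.950e+00) = 51.658837
converged: |Δa| < 1e-12 after 5 iterations
sag = a·(cosh(S/(2a)) − 1) = 51.658837·(cosh(1.523137) − 1) = 72.441674
T_max/T_min = cosh(S/(2a)) = 2.402309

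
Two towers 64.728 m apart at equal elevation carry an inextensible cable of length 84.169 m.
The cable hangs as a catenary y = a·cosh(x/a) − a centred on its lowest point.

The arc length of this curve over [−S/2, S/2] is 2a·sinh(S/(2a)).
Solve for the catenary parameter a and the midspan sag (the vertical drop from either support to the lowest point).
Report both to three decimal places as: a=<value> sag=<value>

a=25.127 sag=23.888

seed: a₀ = √(S³/(24(L−S))) = √(64.728³/(24·19.441)) = 24.108676
iter 1: u=1.342421  f(a)=+1.829e+00  f'(a)=-1.923e+00  a ← 24.108676 − (+1.829e+00/-1.923e+00) = 25.059808
iter 2: u=1.291470  f(a)=+1.138e-01  f'(a)=-1.690e+00  a ← 25.059808 − (+1.138e-01/-1.690e+00) = 25.127132
iter 3: u=1.288010  f(a)=+5.053e-04  f'(a)=-1.675e+00  a ← 25.127132 − (+5.053e-04/-1.675e+00) = 25.127433
iter 4: u=1.287995  f(a)=+1.006e-08  f'(a)=-1.675e+00  a ← 25.127433 − (+1.006e-08/-1.675e+00) = 25.127433
iter 5: u=1.287995  f(a)=+0.000e+00  f'(a)=-1.675e+00  a ← 25.127433 − (+0.000e+00/-1.675e+00) = 25.127433
converged: |Δa| < 1e-12 after 5 iterations
sag = a·(cosh(S/(2a)) − 1) = 25.127433·(cosh(1.287995) − 1) = 23.887799
T_max/T_min = cosh(S/(2a)) = 1.950666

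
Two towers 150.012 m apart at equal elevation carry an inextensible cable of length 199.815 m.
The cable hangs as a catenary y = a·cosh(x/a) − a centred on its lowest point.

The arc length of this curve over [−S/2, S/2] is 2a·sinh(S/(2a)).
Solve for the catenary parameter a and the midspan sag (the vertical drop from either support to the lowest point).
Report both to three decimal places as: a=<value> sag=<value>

a=55.611 sag=58.731

seed: a₀ = √(S³/(24(L−S))) = √(150.012³/(24·49.803)) = 53.144170
iter 1: u=1.411368  f(a)=+5.202e+00  f'(a)=-2.275e+00  a ← 53.144170 − (+5.202e+00/-2.275e+00) = 55.430666
iter 2: u=1.353150  f(a)=+3.546e-01  f'(a)=-1.975e+00  a ← 55.430666 − (+3.546e-01/-1.975e+00) = 55.610226
iter 3: u=1.348781  f(a)=+1.914e-03  f'(a)=-1.953e+00  a ← 55.610226 − (+1.914e-03/-1.953e+00) = 55.611206
iter 4: u=1.348757  f(a)=+5.640e-08  f'(a)=-1.953e+00  a ← 55.611206 − (+5.640e-08/-1.953e+00) = 55.611206
iter 5: u=1.348757  f(a)=+0.000e+00  f'(a)=-1.953e+00  a ← 55.611206 − (+0.000e+00/-1.953e+00) = 55.611206
converged: |Δa| < 1e-12 after 5 iterations
sag = a·(cosh(S/(2a)) − 1) = 55.611206·(cosh(1.348757) − 1) = 58.730890
T_max/T_min = cosh(S/(2a)) = 2.056098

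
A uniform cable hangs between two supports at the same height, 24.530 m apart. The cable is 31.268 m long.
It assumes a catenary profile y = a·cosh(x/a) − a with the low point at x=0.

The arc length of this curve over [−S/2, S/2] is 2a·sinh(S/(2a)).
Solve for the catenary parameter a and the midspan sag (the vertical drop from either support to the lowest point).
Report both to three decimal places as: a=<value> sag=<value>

a=9.925 sag=8.593

seed: a₀ = √(S³/(24(L−S))) = √(24.530³/(24·6.738)) = 9.553779
iter 1: u=1.283785  f(a)=+5.775e-01  f'(a)=-1.657e+00  a ← 9.553779 − (+5.775e-01/-1.657e+00) = 9.902300
iter 2: u=1.238601  f(a)=+3.311e-02  f'(a)=-1.472e+00  a ← 9.902300 − (+3.311e-02/-1.472e+00) = 9.924790
iter 3: u=1.235794  f(a)=+1.234e-04  f'(a)=-1.461e+00  a ← 9.924790 − (+1.234e-04/-1.461e+00) = 9.924874
iter 4: u=1.235784  f(a)=+1.730e-09  f'(a)=-1.461e+00  a ← 9.924874 − (+1.730e-09/-1.461e+00) = 9.924874
iter 5: u=1.235784  f(a)=+3.553e-15  f'(a)=-1.461e+00  a ← 9.924874 − (+3.553e-15/-1.461e+00) = 9.924874
converged: |Δa| < 1e-12 after 5 iterations
sag = a·(cosh(S/(2a)) − 1) = 9.924874·(cosh(1.235784) − 1) = 8.593362
T_max/T_min = cosh(S/(2a)) = 1.865841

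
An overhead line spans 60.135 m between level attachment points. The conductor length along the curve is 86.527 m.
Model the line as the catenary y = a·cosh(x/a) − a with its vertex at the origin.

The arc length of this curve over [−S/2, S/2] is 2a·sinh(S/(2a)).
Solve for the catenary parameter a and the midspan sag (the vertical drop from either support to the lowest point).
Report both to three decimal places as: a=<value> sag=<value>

seed: a₀ = √(S³/(24(L−S))) = √(60.135³/(24·26.392)) = 18.528881
iter 1: u=1.622737  f(a)=+3.701e+00  f'(a)=-3.673e+00  a ← 18.528881 − (+3.701e+00/-3.673e+00) = 19.536480
iter 2: u=1.539044  f(a)=+3.233e-01  f'(a)=-3.057e+00  a ← 19.536480 − (+3.233e-01/-3.057e+00) = 19.642251
iter 3: u=1.530756  f(a)=+2.990e-03  f'(a)=-3.001e+00  a ← 19.642251 − (+2.990e-03/-3.001e+00) = 19.643247
iter 4: u=1.530679  f(a)=+2.608e-07  f'(a)=-3.000e+00  a ← 19.643247 − (+2.608e-07/-3.000e+00) = 19.643247
iter 5: u=1.530679  f(a)=+0.000e+00  f'(a)=-3.000e+00  a ← 19.643247 − (+0.000e+00/-3.000e+00) = 19.643247
converged: |Δa| < 1e-12 after 5 iterations
sag = a·(cosh(S/(2a)) − 1) = 19.643247·(cosh(1.530679) − 1) = 27.870831
T_max/T_min = cosh(S/(2a)) = 2.418850

a=19.643 sag=27.871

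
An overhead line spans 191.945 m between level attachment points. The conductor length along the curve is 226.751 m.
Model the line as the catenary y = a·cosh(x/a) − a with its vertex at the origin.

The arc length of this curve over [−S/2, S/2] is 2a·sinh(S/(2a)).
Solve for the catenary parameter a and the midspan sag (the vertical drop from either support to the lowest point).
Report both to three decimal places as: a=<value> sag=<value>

a=94.414 sag=53.126

seed: a₀ = √(S³/(24(L−S))) = √(191.945³/(24·34.806)) = 92.009469
iter 1: u=1.043072  f(a)=+1.943e+00  f'(a)=-8.422e-01  a ← 92.009469 − (+1.943e+00/-8.422e-01) = 94.316939
iter 2: u=1.017553  f(a)=+7.550e-02  f'(a)=-7.779e-01  a ← 94.316939 − (+7.550e-02/-7.779e-01) = 94.414002
iter 3: u=1.016507  f(a)=+1.242e-04  f'(a)=-7.753e-01  a ← 94.414002 − (+1.242e-04/-7.753e-01) = 94.414163
iter 4: u=1.016505  f(a)=+3.373e-10  f'(a)=-7.753e-01  a ← 94.414163 − (+3.373e-10/-7.753e-01) = 94.414163
iter 5: u=1.016505  f(a)=-2.842e-14  f'(a)=-7.753e-01  a ← 94.414163 − (-2.842e-14/-7.753e-01) = 94.414163
converged: |Δa| < 1e-12 after 5 iterations
sag = a·(cosh(S/(2a)) − 1) = 94.414163·(cosh(1.016505) − 1) = 53.125792
T_max/T_min = cosh(S/(2a)) = 1.562689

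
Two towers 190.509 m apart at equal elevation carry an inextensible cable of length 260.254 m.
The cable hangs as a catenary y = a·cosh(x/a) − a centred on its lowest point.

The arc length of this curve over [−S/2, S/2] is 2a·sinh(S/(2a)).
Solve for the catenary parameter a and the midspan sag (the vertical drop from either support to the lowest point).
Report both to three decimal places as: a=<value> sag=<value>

seed: a₀ = √(S³/(24(L−S))) = √(190.509³/(24·69.745)) = 64.270412
iter 1: u=1.482089  f(a)=+8.073e+00  f'(a)=-2.686e+00  a ← 64.270412 − (+8.073e+00/-2.686e+00) = 67.275983
iter 2: u=1.415877  f(a)=+6.008e-01  f'(a)=-2.300e+00  a ← 67.275983 − (+6.008e-01/-2.300e+00) = 67.537243
iter 3: u=1.410400  f(a)=+3.920e-03  f'(a)=-2.270e+00  a ← 67.537243 − (+3.920e-03/-2.270e+00) = 67.538970
iter 4: u=1.410364  f(a)=+1.692e-07  f'(a)=-2.270e+00  a ← 67.538970 − (+1.692e-07/-2.270e+00) = 67.538970
iter 5: u=1.410364  f(a)=-5.684e-14  f'(a)=-2.270e+00  a ← 67.538970 − (-5.684e-14/-2.270e+00) = 67.538970
converged: |Δa| < 1e-12 after 5 iterations
sag = a·(cosh(S/(2a)) − 1) = 67.538970·(cosh(1.410364) − 1) = 79.071223
T_max/T_min = cosh(S/(2a)) = 2.170750

a=67.539 sag=79.071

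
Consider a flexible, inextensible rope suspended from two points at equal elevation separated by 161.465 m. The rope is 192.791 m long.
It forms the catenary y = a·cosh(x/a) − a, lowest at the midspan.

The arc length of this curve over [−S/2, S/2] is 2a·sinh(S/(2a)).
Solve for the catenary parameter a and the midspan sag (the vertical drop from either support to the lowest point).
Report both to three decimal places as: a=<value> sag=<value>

a=76.914 sag=46.406

seed: a₀ = √(S³/(24(L−S))) = √(161.465³/(24·31.326)) = 74.827201
iter 1: u=1.078919  f(a)=+1.875e+00  f'(a)=-9.389e-01  a ← 74.827201 − (+1.875e+00/-9.389e-01) = 76.823842
iter 2: u=1.050878  f(a)=+7.765e-02  f'(a)=-8.626e-01  a ← 76.823842 − (+7.765e-02/-8.626e-01) = 76.913867
iter 3: u=1.049648  f(a)=+1.460e-04  f'(a)=-8.593e-01  a ← 76.913867 − (+1.460e-04/-8.593e-01) = 76.914037
iter 4: u=1.049646  f(a)=+5.182e-10  f'(a)=-8.593e-01  a ← 76.914037 − (+5.182e-10/-8.593e-01) = 76.914037
iter 5: u=1.049646  f(a)=+0.000e+00  f'(a)=-8.593e-01  a ← 76.914037 − (+0.000e+00/-8.593e-01) = 76.914037
converged: |Δa| < 1e-12 after 5 iterations
sag = a·(cosh(S/(2a)) − 1) = 76.914037·(cosh(1.049646) − 1) = 46.406122
T_max/T_min = cosh(S/(2a)) = 1.603350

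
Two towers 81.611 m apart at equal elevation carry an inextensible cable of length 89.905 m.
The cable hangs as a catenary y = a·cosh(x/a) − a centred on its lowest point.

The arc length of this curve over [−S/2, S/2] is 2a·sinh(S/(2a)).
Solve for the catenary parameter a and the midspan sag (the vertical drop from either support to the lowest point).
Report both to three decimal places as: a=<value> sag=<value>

a=53.034 sag=16.488

seed: a₀ = √(S³/(24(L−S))) = √(81.611³/(24·8.294)) = 52.255910
iter 1: u=0.780878  f(a)=+2.566e-01  f'(a)=-3.372e-01  a ← 52.255910 − (+2.566e-01/-3.372e-01) = 53.016760
iter 2: u=0.769672  f(a)=+5.711e-03  f'(a)=-3.224e-01  a ← 53.016760 − (+5.711e-03/-3.224e-01) = 53.034477
iter 3: u=0.769415  f(a)=+2.973e-06  f'(a)=-3.220e-01  a ← 53.034477 − (+2.973e-06/-3.220e-01) = 53.034486
iter 4: u=0.769414  f(a)=+8.242e-13  f'(a)=-3.220e-01  a ← 53.034486 − (+8.242e-13/-3.220e-01) = 53.034486
converged: |Δa| < 1e-12 after 4 iterations
sag = a·(cosh(S/(2a)) − 1) = 53.034486·(cosh(0.769414) − 1) = 16.488057
T_max/T_min = cosh(S/(2a)) = 1.310893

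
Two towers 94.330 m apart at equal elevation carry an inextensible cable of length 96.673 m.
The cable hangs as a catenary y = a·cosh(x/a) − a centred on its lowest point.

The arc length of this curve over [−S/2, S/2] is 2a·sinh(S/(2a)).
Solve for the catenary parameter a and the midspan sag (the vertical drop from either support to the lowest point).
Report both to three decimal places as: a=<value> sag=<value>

a=122.628 sag=9.183

seed: a₀ = √(S³/(24(L−S))) = √(94.330³/(24·2.343)) = 122.175180
iter 1: u=0.386044  f(a)=+1.752e-02  f'(a)=-3.893e-02  a ← 122.175180 − (+1.752e-02/-3.893e-02) = 122.625249
iter 2: u=0.384627  f(a)=+9.729e-05  f'(a)=-3.850e-02  a ← 122.625249 − (+9.729e-05/-3.850e-02) = 122.627776
iter 3: u=0.384619  f(a)=+3.037e-09  f'(a)=-3.850e-02  a ← 122.627776 − (+3.037e-09/-3.850e-02) = 122.627776
iter 4: u=0.384619  f(a)=+1.421e-14  f'(a)=-3.850e-02  a ← 122.627776 − (+1.421e-14/-3.850e-02) = 122.627776
converged: |Δa| < 1e-12 after 4 iterations
sag = a·(cosh(S/(2a)) − 1) = 122.627776·(cosh(0.384619) − 1) = 9.182651
T_max/T_min = cosh(S/(2a)) = 1.074882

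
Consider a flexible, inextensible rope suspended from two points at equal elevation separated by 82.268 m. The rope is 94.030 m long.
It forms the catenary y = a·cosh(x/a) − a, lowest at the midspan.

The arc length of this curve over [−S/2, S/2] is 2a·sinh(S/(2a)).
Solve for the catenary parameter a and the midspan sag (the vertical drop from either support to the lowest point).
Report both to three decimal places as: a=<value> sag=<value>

a=45.335 sag=19.977

seed: a₀ = √(S³/(24(L−S))) = √(82.268³/(24·11.762)) = 44.411987
iter 1: u=0.926191  f(a)=+5.149e-01  f'(a)=-5.765e-01  a ← 44.411987 − (+5.149e-01/-5.765e-01) = 45.305122
iter 2: u=0.907933  f(a)=+1.594e-02  f'(a)=-5.413e-01  a ← 45.305122 − (+1.594e-02/-5.413e-01) = 45.334573
iter 3: u=0.907343  f(a)=+1.637e-05  f'(a)=-5.402e-01  a ← 45.334573 − (+1.637e-05/-5.402e-01) = 45.334604
iter 4: u=0.907342  f(a)=+1.732e-11  f'(a)=-5.402e-01  a ← 45.334604 − (+1.732e-11/-5.402e-01) = 45.334604
converged: |Δa| < 1e-12 after 4 iterations
sag = a·(cosh(S/(2a)) − 1) = 45.334604·(cosh(0.907342) − 1) = 19.977237
T_max/T_min = cosh(S/(2a)) = 1.440662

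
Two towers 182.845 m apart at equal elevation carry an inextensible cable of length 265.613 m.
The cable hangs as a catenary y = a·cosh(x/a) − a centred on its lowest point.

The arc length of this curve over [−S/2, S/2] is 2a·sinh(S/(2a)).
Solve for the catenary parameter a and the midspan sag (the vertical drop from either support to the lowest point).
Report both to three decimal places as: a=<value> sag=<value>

a=58.906 sag=86.378

seed: a₀ = √(S³/(24(L−S))) = √(182.845³/(24·82.768)) = 55.473783
iter 1: u=1.648031  f(a)=+1.199e+01  f'(a)=-3.877e+00  a ← 55.473783 − (+1.199e+01/-3.877e+00) = 58.567477
iter 2: u=1.560977  f(a)=+1.077e+00  f'(a)=-3.210e+00  a ← 58.567477 − (+1.077e+00/-3.210e+00) = 58.902867
iter 3: u=1.552089  f(a)=+1.056e-02  f'(a)=-3.147e+00  a ← 58.902867 − (+1.056e-02/-3.147e+00) = 58.906222
iter 4: u=1.552001  f(a)=+1.038e-06  f'(a)=-3.147e+00  a ← 58.906222 − (+1.038e-06/-3.147e+00) = 58.906223
iter 5: u=1.552001  f(a)=+0.000e+00  f'(a)=-3.147e+00  a ← 58.906223 − (+0.000e+00/-3.147e+00) = 58.906223
converged: |Δa| < 1e-12 after 5 iterations
sag = a·(cosh(S/(2a)) − 1) = 58.906223·(cosh(1.552001) − 1) = 86.378014
T_max/T_min = cosh(S/(2a)) = 2.466365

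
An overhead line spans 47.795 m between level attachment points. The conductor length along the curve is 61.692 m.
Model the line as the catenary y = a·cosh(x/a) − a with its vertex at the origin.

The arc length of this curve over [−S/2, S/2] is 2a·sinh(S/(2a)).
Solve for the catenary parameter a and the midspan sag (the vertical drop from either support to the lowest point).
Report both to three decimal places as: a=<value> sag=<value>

seed: a₀ = √(S³/(24(L−S))) = √(47.795³/(24·13.897)) = 18.092874
iter 1: u=1.320824  f(a)=+1.264e+00  f'(a)=-1.821e+00  a ← 18.092874 − (+1.264e+00/-1.821e+00) = 18.786729
iter 2: u=1.272042  f(a)=+7.634e-02  f'(a)=-1.607e+00  a ← 18.786729 − (+7.634e-02/-1.607e+00) = 18.834219
iter 3: u=1.268834  f(a)=+3.181e-04  f'(a)=-1.594e+00  a ← 18.834219 − (+3.181e-04/-1.594e+00) = 18.834419
iter 4: u=1.268821  f(a)=+5.576e-09  f'(a)=-1.594e+00  a ← 18.834419 − (+5.576e-09/-1.594e+00) = 18.834419
iter 5: u=1.268821  f(a)=+0.000e+00  f'(a)=-1.594e+00  a ← 18.834419 − (+0.000e+00/-1.594e+00) = 18.834419
converged: |Δa| < 1e-12 after 5 iterations
sag = a·(cosh(S/(2a)) − 1) = 18.834419·(cosh(1.268821) − 1) = 17.307123
T_max/T_min = cosh(S/(2a)) = 1.918909

a=18.834 sag=17.307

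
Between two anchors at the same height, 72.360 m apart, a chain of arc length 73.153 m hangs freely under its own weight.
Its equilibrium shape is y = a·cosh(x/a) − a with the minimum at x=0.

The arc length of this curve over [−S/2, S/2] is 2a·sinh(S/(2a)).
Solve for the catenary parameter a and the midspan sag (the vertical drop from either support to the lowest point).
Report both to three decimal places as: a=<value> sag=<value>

a=141.324 sag=4.657

seed: a₀ = √(S³/(24(L−S))) = √(72.360³/(24·0.793)) = 141.093050
iter 1: u=0.256427  f(a)=+2.611e-03  f'(a)=-1.131e-02  a ← 141.093050 − (+2.611e-03/-1.131e-02) = 141.323831
iter 2: u=0.256008  f(a)=+6.421e-06  f'(a)=-1.126e-02  a ← 141.323831 − (+6.421e-06/-1.126e-02) = 141.324401
iter 3: u=0.256007  f(a)=+3.902e-11  f'(a)=-1.126e-02  a ← 141.324401 − (+3.902e-11/-1.126e-02) = 141.324401
iter 4: u=0.256007  f(a)=+0.000e+00  f'(a)=-1.126e-02  a ← 141.324401 − (+0.000e+00/-1.126e-02) = 141.324401
converged: |Δa| < 1e-12 after 4 iterations
sag = a·(cosh(S/(2a)) − 1) = 141.324401·(cosh(0.256007) − 1) = 4.656511
T_max/T_min = cosh(S/(2a)) = 1.032949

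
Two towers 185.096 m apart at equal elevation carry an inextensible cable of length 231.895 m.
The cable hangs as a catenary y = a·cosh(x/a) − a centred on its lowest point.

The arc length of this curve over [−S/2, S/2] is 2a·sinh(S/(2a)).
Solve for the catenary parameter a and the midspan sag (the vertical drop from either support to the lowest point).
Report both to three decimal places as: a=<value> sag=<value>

a=77.838 sag=61.813

seed: a₀ = √(S³/(24(L−S))) = √(185.096³/(24·46.799)) = 75.140078
iter 1: u=1.231673  f(a)=+3.681e+00  f'(a)=-1.445e+00  a ← 75.140078 − (+3.681e+00/-1.445e+00) = 77.687021
iter 2: u=1.191293  f(a)=+1.954e-01  f'(a)=-1.295e+00  a ← 77.687021 − (+1.954e-01/-1.295e+00) = 77.837884
iter 3: u=1.188984  f(a)=+6.193e-04  f'(a)=-1.287e+00  a ← 77.837884 − (+6.193e-04/-1.287e+00) = 77.838365
iter 4: u=1.188977  f(a)=+6.262e-09  f'(a)=-1.287e+00  a ← 77.838365 − (+6.262e-09/-1.287e+00) = 77.838365
iter 5: u=1.188977  f(a)=+2.842e-14  f'(a)=-1.287e+00  a ← 77.838365 − (+2.842e-14/-1.287e+00) = 77.838365
converged: |Δa| < 1e-12 after 5 iterations
sag = a·(cosh(S/(2a)) − 1) = 77.838365·(cosh(1.188977) − 1) = 61.813466
T_max/T_min = cosh(S/(2a)) = 1.794126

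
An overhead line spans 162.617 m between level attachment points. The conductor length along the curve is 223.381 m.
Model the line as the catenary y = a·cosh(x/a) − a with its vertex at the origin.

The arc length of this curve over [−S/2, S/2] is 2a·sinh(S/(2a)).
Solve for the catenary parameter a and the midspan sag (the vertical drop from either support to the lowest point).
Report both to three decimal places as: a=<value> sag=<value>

seed: a₀ = √(S³/(24(L−S))) = √(162.617³/(24·60.764)) = 54.302537
iter 1: u=1.497324  f(a)=+7.187e+00  f'(a)=-2.782e+00  a ← 54.302537 − (+7.187e+00/-2.782e+00) = 56.886193
iter 2: u=1.429319  f(a)=+5.447e-01  f'(a)=-2.375e+00  a ← 56.886193 − (+5.447e-01/-2.375e+00) = 57.115604
iter 3: u=1.423578  f(a)=+3.697e-03  f'(a)=-2.342e+00  a ← 57.115604 − (+3.697e-03/-2.342e+00) = 57.117183
iter 4: u=1.423538  f(a)=+1.729e-07  f'(a)=-2.342e+00  a ← 57.117183 − (+1.729e-07/-2.342e+00) = 57.117183
iter 5: u=1.423538  f(a)=+0.000e+00  f'(a)=-2.342e+00  a ← 57.117183 − (+0.000e+00/-2.342e+00) = 57.117183
converged: |Δa| < 1e-12 after 5 iterations
sag = a·(cosh(S/(2a)) − 1) = 57.117183·(cosh(1.423538) − 1) = 68.330577
T_max/T_min = cosh(S/(2a)) = 2.196323

a=57.117 sag=68.331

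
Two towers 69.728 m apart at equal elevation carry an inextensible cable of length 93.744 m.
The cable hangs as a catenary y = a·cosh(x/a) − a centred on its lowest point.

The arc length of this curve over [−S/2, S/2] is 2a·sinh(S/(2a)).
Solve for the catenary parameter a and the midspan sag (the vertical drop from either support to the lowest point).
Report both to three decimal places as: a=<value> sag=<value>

a=25.418 sag=27.903

seed: a₀ = √(S³/(24(L−S))) = √(69.728³/(24·24.016)) = 24.252407
iter 1: u=1.437548  f(a)=+2.607e+00  f'(a)=-2.421e+00  a ← 24.252407 − (+2.607e+00/-2.421e+00) = 25.329230
iter 2: u=1.376433  f(a)=+1.837e-01  f'(a)=-2.091e+00  a ← 25.329230 − (+1.837e-01/-2.091e+00) = 25.417083
iter 3: u=1.371676  f(a)=+1.065e-03  f'(a)=-2.067e+00  a ← 25.417083 − (+1.065e-03/-2.067e+00) = 25.417598
iter 4: u=1.371648  f(a)=+3.623e-08  f'(a)=-2.067e+00  a ← 25.417598 − (+3.623e-08/-2.067e+00) = 25.417598
iter 5: u=1.371648  f(a)=+1.421e-14  f'(a)=-2.067e+00  a ← 25.417598 − (+1.421e-14/-2.067e+00) = 25.417598
converged: |Δa| < 1e-12 after 5 iterations
sag = a·(cosh(S/(2a)) − 1) = 25.417598·(cosh(1.371648) − 1) = 27.902555
T_max/T_min = cosh(S/(2a)) = 2.097765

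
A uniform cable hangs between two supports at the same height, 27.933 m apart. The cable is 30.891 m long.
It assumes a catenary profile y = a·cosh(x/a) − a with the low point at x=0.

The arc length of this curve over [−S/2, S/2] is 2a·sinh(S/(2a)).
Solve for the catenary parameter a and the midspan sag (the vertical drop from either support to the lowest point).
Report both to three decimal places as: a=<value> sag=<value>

a=17.793 sag=5.769

seed: a₀ = √(S³/(24(L−S))) = √(27.933³/(24·2.958)) = 17.521515
iter 1: u=0.797106  f(a)=+9.541e-02  f'(a)=-3.596e-01  a ← 17.521515 − (+9.541e-02/-3.596e-01) = 17.786838
iter 2: u=0.785215  f(a)=+2.210e-03  f'(a)=-3.431e-01  a ← 17.786838 − (+2.210e-03/-3.431e-01) = 17.793280
iter 3: u=0.784931  f(a)=+1.249e-06  f'(a)=-3.427e-01  a ← 17.793280 − (+1.249e-06/-3.427e-01) = 17.793283
iter 4: u=0.784931  f(a)=+3.979e-13  f'(a)=-3.427e-01  a ← 17.793283 − (+3.979e-13/-3.427e-01) = 17.793283
converged: |Δa| < 1e-12 after 4 iterations
sag = a·(cosh(S/(2a)) − 1) = 17.793283·(cosh(0.784931) − 1) = 5.768644
T_max/T_min = cosh(S/(2a)) = 1.324203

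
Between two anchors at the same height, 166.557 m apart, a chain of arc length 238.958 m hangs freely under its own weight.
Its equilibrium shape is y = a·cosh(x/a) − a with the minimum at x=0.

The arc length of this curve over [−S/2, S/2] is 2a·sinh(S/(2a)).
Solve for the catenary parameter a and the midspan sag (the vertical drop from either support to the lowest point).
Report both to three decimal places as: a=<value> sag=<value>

a=54.640 sag=76.740

seed: a₀ = √(S³/(24(L−S))) = √(166.557³/(24·72.401)) = 51.566355
iter 1: u=1.614977  f(a)=+1.005e+01  f'(a)=-3.612e+00  a ← 51.566355 − (+1.005e+01/-3.612e+00) = 54.348608
iter 2: u=1.532302  f(a)=+8.707e-01  f'(a)=-3.011e+00  a ← 54.348608 − (+8.707e-01/-3.011e+00) = 54.637771
iter 3: u=1.524193  f(a)=+7.904e-03  f'(a)=-2.957e+00  a ← 54.637771 − (+7.904e-03/-2.957e+00) = 54.640444
iter 4: u=1.524118  f(a)=+6.646e-07  f'(a)=-2.956e+00  a ← 54.640444 − (+6.646e-07/-2.956e+00) = 54.640445
iter 5: u=1.524118  f(a)=+0.000e+00  f'(a)=-2.956e+00  a ← 54.640445 − (+0.000e+00/-2.956e+00) = 54.640445
converged: |Δa| < 1e-12 after 5 iterations
sag = a·(cosh(S/(2a)) − 1) = 54.640445·(cosh(1.524118) − 1) = 76.739956
T_max/T_min = cosh(S/(2a)) = 2.404453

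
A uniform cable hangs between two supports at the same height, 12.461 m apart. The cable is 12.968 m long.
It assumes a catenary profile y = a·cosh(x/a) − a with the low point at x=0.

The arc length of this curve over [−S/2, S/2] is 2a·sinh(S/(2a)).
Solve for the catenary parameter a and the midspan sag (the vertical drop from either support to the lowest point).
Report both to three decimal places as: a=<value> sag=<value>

seed: a₀ = √(S³/(24(L−S))) = √(12.461³/(24·0.507)) = 12.610135
iter 1: u=0.494087  f(a)=+6.225e-03  f'(a)=-8.239e-02  a ← 12.610135 − (+6.225e-03/-8.239e-02) = 12.685684
iter 2: u=0.491144  f(a)=+5.638e-05  f'(a)=-8.091e-02  a ← 12.685684 − (+5.638e-05/-8.091e-02) = 12.686381
iter 3: u=0.491117  f(a)=+4.720e-09  f'(a)=-8.089e-02  a ← 12.686381 − (+4.720e-09/-8.089e-02) = 12.686381
iter 4: u=0.491117  f(a)=+0.000e+00  f'(a)=-8.089e-02  a ← 12.686381 − (+0.000e+00/-8.089e-02) = 12.686381
converged: |Δa| < 1e-12 after 4 iterations
sag = a·(cosh(S/(2a)) − 1) = 12.686381·(cosh(0.491117) − 1) = 1.560953
T_max/T_min = cosh(S/(2a)) = 1.123042

a=12.686 sag=1.561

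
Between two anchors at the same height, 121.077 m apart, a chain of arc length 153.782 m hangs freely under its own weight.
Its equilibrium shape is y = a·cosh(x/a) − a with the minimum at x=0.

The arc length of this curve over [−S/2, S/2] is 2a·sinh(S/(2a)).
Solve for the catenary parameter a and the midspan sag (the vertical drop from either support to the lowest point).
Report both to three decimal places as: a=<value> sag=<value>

seed: a₀ = √(S³/(24(L−S))) = √(121.077³/(24·32.705)) = 47.553204
iter 1: u=1.273069  f(a)=+2.755e+00  f'(a)=-1.612e+00  a ← 47.553204 − (+2.755e+00/-1.612e+00) = 49.262450
iter 2: u=1.228897  f(a)=+1.555e-01  f'(a)=-1.434e+00  a ← 49.262450 − (+1.555e-01/-1.434e+00) = 49.370853
iter 3: u=1.226199  f(a)=+5.610e-04  f'(a)=-1.424e+00  a ← 49.370853 − (+5.610e-04/-1.424e+00) = 49.371247
iter 4: u=1.226189  f(a)=+7.361e-09  f'(a)=-1.424e+00  a ← 49.371247 − (+7.361e-09/-1.424e+00) = 49.371247
iter 5: u=1.226189  f(a)=-2.842e-14  f'(a)=-1.424e+00  a ← 49.371247 − (-2.842e-14/-1.424e+00) = 49.371247
converged: |Δa| < 1e-12 after 5 iterations
sag = a·(cosh(S/(2a)) − 1) = 49.371247·(cosh(1.226189) − 1) = 42.005697
T_max/T_min = cosh(S/(2a)) = 1.850813

a=49.371 sag=42.006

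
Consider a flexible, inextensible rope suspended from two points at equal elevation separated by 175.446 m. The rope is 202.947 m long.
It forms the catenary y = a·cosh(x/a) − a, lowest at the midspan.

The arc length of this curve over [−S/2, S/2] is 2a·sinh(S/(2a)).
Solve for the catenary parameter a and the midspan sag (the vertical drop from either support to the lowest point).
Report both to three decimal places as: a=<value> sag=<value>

a=92.510 sag=44.803

seed: a₀ = √(S³/(24(L−S))) = √(175.446³/(24·27.501)) = 90.455576
iter 1: u=0.969791  f(a)=+1.323e+00  f'(a)=-6.672e-01  a ← 90.455576 − (+1.323e+00/-6.672e-01) = 92.437849
iter 2: u=0.948994  f(a)=+4.472e-02  f'(a)=-6.228e-01  a ← 92.437849 − (+4.472e-02/-6.228e-01) = 92.509666
iter 3: u=0.948258  f(a)=+5.511e-05  f'(a)=-6.212e-01  a ← 92.509666 − (+5.511e-05/-6.212e-01) = 92.509754
iter 4: u=0.948257  f(a)=+8.393e-11  f'(a)=-6.212e-01  a ← 92.509754 − (+8.393e-11/-6.212e-01) = 92.509754
iter 5: u=0.948257  f(a)=+0.000e+00  f'(a)=-6.212e-01  a ← 92.509754 − (+0.000e+00/-6.212e-01) = 92.509754
converged: |Δa| < 1e-12 after 5 iterations
sag = a·(cosh(S/(2a)) − 1) = 92.509754·(cosh(0.948257) − 1) = 44.803486
T_max/T_min = cosh(S/(2a)) = 1.484311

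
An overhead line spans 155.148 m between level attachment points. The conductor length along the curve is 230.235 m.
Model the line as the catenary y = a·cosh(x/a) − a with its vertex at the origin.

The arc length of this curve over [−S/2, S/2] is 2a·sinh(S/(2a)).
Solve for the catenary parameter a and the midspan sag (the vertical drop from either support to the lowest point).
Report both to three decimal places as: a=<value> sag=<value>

seed: a₀ = √(S³/(24(L−S))) = √(155.148³/(24·75.087)) = 45.523042
iter 1: u=1.704060  f(a)=+1.169e+01  f'(a)=-4.362e+00  a ← 45.523042 − (+1.169e+01/-4.362e+00) = 48.202513
iter 2: u=1.609335  f(a)=+1.111e+00  f'(a)=-3.568e+00  a ← 48.202513 − (+1.111e+00/-3.568e+00) = 48.513955
iter 3: u=1.599004  f(a)=+1.238e-02  f'(a)=-3.489e+00  a ← 48.513955 − (+1.238e-02/-3.489e+00) = 48.517503
iter 4: u=1.598887  f(a)=+1.574e-06  f'(a)=-3.488e+00  a ← 48.517503 − (+1.574e-06/-3.488e+00) = 48.517504
iter 5: u=1.598887  f(a)=+2.842e-14  f'(a)=-3.488e+00  a ← 48.517504 − (+2.842e-14/-3.488e+00) = 48.517504
converged: |Δa| < 1e-12 after 5 iterations
sag = a·(cosh(S/(2a)) − 1) = 48.517504·(cosh(1.598887) − 1) = 76.406421
T_max/T_min = cosh(S/(2a)) = 2.574822

a=48.518 sag=76.406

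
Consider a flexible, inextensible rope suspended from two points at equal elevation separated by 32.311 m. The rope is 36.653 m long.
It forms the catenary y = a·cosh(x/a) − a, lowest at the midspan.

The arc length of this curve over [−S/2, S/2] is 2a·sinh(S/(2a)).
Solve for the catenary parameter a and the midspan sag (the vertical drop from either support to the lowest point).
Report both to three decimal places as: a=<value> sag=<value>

a=18.344 sag=7.586

seed: a₀ = √(S³/(24(L−S))) = √(32.311³/(24·4.342)) = 17.991819
iter 1: u=0.897936  f(a)=+1.784e-01  f'(a)=-5.227e-01  a ← 17.991819 − (+1.784e-01/-5.227e-01) = 18.333195
iter 2: u=0.881216  f(a)=+5.205e-03  f'(a)=-4.926e-01  a ← 18.333195 − (+5.205e-03/-4.926e-01) = 18.343762
iter 3: u=0.880708  f(a)=+4.724e-06  f'(a)=-4.917e-01  a ← 18.343762 − (+4.724e-06/-4.917e-01) = 18.343771
iter 4: u=0.880708  f(a)=+3.901e-12  f'(a)=-4.917e-01  a ← 18.343771 − (+3.901e-12/-4.917e-01) = 18.343771
converged: |Δa| < 1e-12 after 4 iterations
sag = a·(cosh(S/(2a)) − 1) = 18.343771·(cosh(0.880708) − 1) = 7.586029
T_max/T_min = cosh(S/(2a)) = 1.413548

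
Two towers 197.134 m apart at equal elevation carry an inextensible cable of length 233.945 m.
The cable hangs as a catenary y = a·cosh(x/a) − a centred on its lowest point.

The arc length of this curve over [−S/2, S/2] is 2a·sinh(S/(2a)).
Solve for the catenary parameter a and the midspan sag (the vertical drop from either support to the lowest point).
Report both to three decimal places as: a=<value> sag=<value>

seed: a₀ = √(S³/(24(L−S))) = √(197.134³/(24·36.811)) = 93.121052
iter 1: u=1.058482  f(a)=+2.118e+00  f'(a)=-8.828e-01  a ← 93.121052 − (+2.118e+00/-8.828e-01) = 95.520228
iter 2: u=1.031897  f(a)=+8.461e-02  f'(a)=-8.135e-01  a ← 95.520228 − (+8.461e-02/-8.135e-01) = 95.624235
iter 3: u=1.030774  f(a)=+1.475e-04  f'(a)=-8.107e-01  a ← 95.624235 − (+1.475e-04/-8.107e-01) = 95.624417
iter 4: u=1.030772  f(a)=+4.499e-10  f'(a)=-8.107e-01  a ← 95.624417 − (+4.499e-10/-8.107e-01) = 95.624417
iter 5: u=1.030772  f(a)=+5.684e-14  f'(a)=-8.107e-01  a ← 95.624417 − (+5.684e-14/-8.107e-01) = 95.624417
converged: |Δa| < 1e-12 after 5 iterations
sag = a·(cosh(S/(2a)) − 1) = 95.624417·(cosh(1.030772) − 1) = 55.460311
T_max/T_min = cosh(S/(2a)) = 1.579981

a=95.624 sag=55.460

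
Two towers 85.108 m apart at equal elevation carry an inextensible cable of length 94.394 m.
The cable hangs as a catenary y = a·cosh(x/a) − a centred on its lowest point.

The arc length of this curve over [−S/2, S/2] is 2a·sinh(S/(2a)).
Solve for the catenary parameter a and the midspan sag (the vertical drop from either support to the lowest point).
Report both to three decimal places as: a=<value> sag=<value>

a=53.434 sag=17.859

seed: a₀ = √(S³/(24(L−S))) = √(85.108³/(24·9.286)) = 52.593929
iter 1: u=0.809105  f(a)=+3.087e-01  f'(a)=-3.768e-01  a ← 52.593929 − (+3.087e-01/-3.768e-01) = 53.413323
iter 2: u=0.796693  f(a)=+7.363e-03  f'(a)=-3.590e-01  a ← 53.413323 − (+7.363e-03/-3.590e-01) = 53.433833
iter 3: u=0.796387  f(a)=+4.415e-06  f'(a)=-3.586e-01  a ← 53.433833 − (+4.415e-06/-3.586e-01) = 53.433845
iter 4: u=0.796387  f(a)=+1.606e-12  f'(a)=-3.586e-01  a ← 53.433845 − (+1.606e-12/-3.586e-01) = 53.433845
converged: |Δa| < 1e-12 after 4 iterations
sag = a·(cosh(S/(2a)) − 1) = 53.433845·(cosh(0.796387) − 1) = 17.859441
T_max/T_min = cosh(S/(2a)) = 1.334235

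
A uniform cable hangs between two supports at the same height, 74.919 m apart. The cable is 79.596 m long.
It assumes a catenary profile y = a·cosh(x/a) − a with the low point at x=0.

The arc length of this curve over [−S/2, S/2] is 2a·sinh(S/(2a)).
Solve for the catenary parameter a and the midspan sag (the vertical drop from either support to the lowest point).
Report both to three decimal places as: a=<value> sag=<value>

a=61.772 sag=11.710

seed: a₀ = √(S³/(24(L−S))) = √(74.919³/(24·4.677)) = 61.206656
iter 1: u=0.612017  f(a)=+8.838e-02  f'(a)=-1.586e-01  a ← 61.206656 − (+8.838e-02/-1.586e-01) = 61.763791
iter 2: u=0.606496  f(a)=+1.221e-03  f'(a)=-1.543e-01  a ← 61.763791 − (+1.221e-03/-1.543e-01) = 61.771707
iter 3: u=0.606418  f(a)=+2.404e-07  f'(a)=-1.542e-01  a ← 61.771707 − (+2.404e-07/-1.542e-01) = 61.771708
iter 4: u=0.606418  f(a)=+0.000e+00  f'(a)=-1.542e-01  a ← 61.771708 − (+0.000e+00/-1.542e-01) = 61.771708
converged: |Δa| < 1e-12 after 4 iterations
sag = a·(cosh(S/(2a)) − 1) = 61.771708·(cosh(0.606418) − 1) = 11.710431
T_max/T_min = cosh(S/(2a)) = 1.189576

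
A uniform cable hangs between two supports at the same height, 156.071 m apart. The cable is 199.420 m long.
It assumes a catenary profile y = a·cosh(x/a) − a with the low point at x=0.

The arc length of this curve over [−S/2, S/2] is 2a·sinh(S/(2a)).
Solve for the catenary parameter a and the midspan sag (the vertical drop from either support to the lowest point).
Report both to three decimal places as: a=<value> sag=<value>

a=62.822 sag=55.028

seed: a₀ = √(S³/(24(L−S))) = √(156.071³/(24·43.349)) = 60.448866
iter 1: u=1.290934  f(a)=+3.759e+00  f'(a)=-1.688e+00  a ← 60.448866 − (+3.759e+00/-1.688e+00) = 62.675721
iter 2: u=1.245067  f(a)=+2.177e-01  f'(a)=-1.498e+00  a ← 62.675721 − (+2.177e-01/-1.498e+00) = 62.821082
iter 3: u=1.242186  f(a)=+8.295e-04  f'(a)=-1.486e+00  a ← 62.821082 − (+8.295e-04/-1.486e+00) = 62.821640
iter 4: u=1.242175  f(a)=+1.214e-08  f'(a)=-1.486e+00  a ← 62.821640 − (+1.214e-08/-1.486e+00) = 62.821640
iter 5: u=1.242175  f(a)=+0.000e+00  f'(a)=-1.486e+00  a ← 62.821640 − (+0.000e+00/-1.486e+00) = 62.821640
converged: |Δa| < 1e-12 after 5 iterations
sag = a·(cosh(S/(2a)) − 1) = 62.821640·(cosh(1.242175) − 1) = 55.028445
T_max/T_min = cosh(S/(2a)) = 1.875947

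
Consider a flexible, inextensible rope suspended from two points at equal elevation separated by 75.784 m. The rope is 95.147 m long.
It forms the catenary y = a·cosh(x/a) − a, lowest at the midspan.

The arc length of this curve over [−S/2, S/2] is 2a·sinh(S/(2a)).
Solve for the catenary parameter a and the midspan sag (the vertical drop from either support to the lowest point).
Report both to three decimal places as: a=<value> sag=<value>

a=31.714 sag=25.461

seed: a₀ = √(S³/(24(L−S))) = √(75.784³/(24·19.363)) = 30.603729
iter 1: u=1.238150  f(a)=+1.540e+00  f'(a)=-1.470e+00  a ← 30.603729 − (+1.540e+00/-1.470e+00) = 31.650803
iter 2: u=1.197189  f(a)=+8.254e-02  f'(a)=-1.316e+00  a ← 31.650803 − (+8.254e-02/-1.316e+00) = 31.713500
iter 3: u=1.194822  f(a)=+2.670e-04  f'(a)=-1.308e+00  a ← 31.713500 − (+2.670e-04/-1.308e+00) = 31.713704
iter 4: u=1.194815  f(a)=+2.814e-09  f'(a)=-1.308e+00  a ← 31.713704 − (+2.814e-09/-1.308e+00) = 31.713704
iter 5: u=1.194815  f(a)=-1.421e-14  f'(a)=-1.308e+00  a ← 31.713704 − (-1.421e-14/-1.308e+00) = 31.713704
converged: |Δa| < 1e-12 after 5 iterations
sag = a·(cosh(S/(2a)) − 1) = 31.713704·(cosh(1.194815) − 1) = 25.461439
T_max/T_min = cosh(S/(2a)) = 1.802853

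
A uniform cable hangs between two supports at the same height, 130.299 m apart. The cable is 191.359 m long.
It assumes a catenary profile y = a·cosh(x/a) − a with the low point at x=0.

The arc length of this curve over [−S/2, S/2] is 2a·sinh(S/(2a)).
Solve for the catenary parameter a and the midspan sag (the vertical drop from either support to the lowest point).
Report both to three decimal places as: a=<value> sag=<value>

a=41.335 sag=62.892

seed: a₀ = √(S³/(24(L−S))) = √(130.299³/(24·61.060)) = 38.853272
iter 1: u=1.676809  f(a)=+9.182e+00  f'(a)=-4.120e+00  a ← 38.853272 − (+9.182e+00/-4.120e+00) = 41.081659
iter 2: u=1.585854  f(a)=+8.492e-01  f'(a)=-3.391e+00  a ← 41.081659 − (+8.492e-01/-3.391e+00) = 41.332113
iter 3: u=1.576244  f(a)=+8.898e-03  f'(a)=-3.320e+00  a ← 41.332113 − (+8.898e-03/-3.320e+00) = 41.334793
iter 4: u=1.576142  f(a)=+9.995e-07  f'(a)=-3.319e+00  a ← 41.334793 − (+9.995e-07/-3.319e+00) = 41.334794
iter 5: u=1.576142  f(a)=+2.842e-14  f'(a)=-3.319e+00  a ← 41.334794 − (+2.842e-14/-3.319e+00) = 41.334794
converged: |Δa| < 1e-12 after 5 iterations
sag = a·(cosh(S/(2a)) − 1) = 41.334794·(cosh(1.576142) − 1) = 62.891556
T_max/T_min = cosh(S/(2a)) = 2.521516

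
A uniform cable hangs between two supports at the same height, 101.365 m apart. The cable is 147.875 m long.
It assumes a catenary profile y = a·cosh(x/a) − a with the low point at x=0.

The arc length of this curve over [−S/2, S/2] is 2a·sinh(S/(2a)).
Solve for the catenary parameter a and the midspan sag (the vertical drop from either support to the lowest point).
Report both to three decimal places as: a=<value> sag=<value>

a=32.460 sag=48.289

seed: a₀ = √(S³/(24(L−S))) = √(101.365³/(24·46.510)) = 30.545923
iter 1: u=1.659223  f(a)=+6.838e+00  f'(a)=-3.970e+00  a ← 30.545923 − (+6.838e+00/-3.970e+00) = 32.268239
iter 2: u=1.570662  f(a)=+6.210e-01  f'(a)=-3.279e+00  a ← 32.268239 − (+6.210e-01/-3.279e+00) = 32.457609
iter 3: u=1.561498  f(a)=+6.251e-03  f'(a)=-3.214e+00  a ← 32.457609 − (+6.251e-03/-3.214e+00) = 32.459554
iter 4: u=1.561405  f(a)=+6.474e-07  f'(a)=-3.213e+00  a ← 32.459554 − (+6.474e-07/-3.213e+00) = 32.459554
iter 5: u=1.561405  f(a)=-2.842e-14  f'(a)=-3.213e+00  a ← 32.459554 − (-2.842e-14/-3.213e+00) = 32.459554
converged: |Δa| < 1e-12 after 5 iterations
sag = a·(cosh(S/(2a)) − 1) = 32.459554·(cosh(1.561405) − 1) = 48.289294
T_max/T_min = cosh(S/(2a)) = 2.487676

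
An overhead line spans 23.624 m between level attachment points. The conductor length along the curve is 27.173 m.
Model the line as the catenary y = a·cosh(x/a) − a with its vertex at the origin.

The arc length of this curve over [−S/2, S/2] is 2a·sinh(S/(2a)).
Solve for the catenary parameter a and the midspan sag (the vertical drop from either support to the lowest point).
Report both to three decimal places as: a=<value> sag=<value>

a=12.713 sag=5.894

seed: a₀ = √(S³/(24(L−S))) = √(23.624³/(24·3.549)) = 12.441465
iter 1: u=0.949406  f(a)=+1.634e-01  f'(a)=-6.236e-01  a ← 12.441465 − (+1.634e-01/-6.236e-01) = 12.703523
iter 2: u=0.929821  f(a)=+5.306e-03  f'(a)=-5.837e-01  a ← 12.703523 − (+5.306e-03/-5.837e-01) = 12.712613
iter 3: u=0.929156  f(a)=+6.010e-06  f'(a)=-5.824e-01  a ← 12.712613 − (+6.010e-06/-5.824e-01) = 12.712624
iter 4: u=0.929155  f(a)=+7.724e-12  f'(a)=-5.824e-01  a ← 12.712624 − (+7.724e-12/-5.824e-01) = 12.712624
iter 5: u=0.929155  f(a)=-3.553e-15  f'(a)=-5.824e-01  a ← 12.712624 − (-3.553e-15/-5.824e-01) = 12.712624
converged: |Δa| < 1e-12 after 5 iterations
sag = a·(cosh(S/(2a)) − 1) = 12.712624·(cosh(0.929155) − 1) = 5.893928
T_max/T_min = cosh(S/(2a)) = 1.463628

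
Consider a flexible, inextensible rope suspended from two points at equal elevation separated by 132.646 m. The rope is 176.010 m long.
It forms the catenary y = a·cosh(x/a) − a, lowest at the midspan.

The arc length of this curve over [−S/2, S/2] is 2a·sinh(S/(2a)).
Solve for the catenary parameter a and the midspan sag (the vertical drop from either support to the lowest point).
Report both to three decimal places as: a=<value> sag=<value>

a=49.522 sag=51.460

seed: a₀ = √(S³/(24(L−S))) = √(132.646³/(24·43.364)) = 47.355557
iter 1: u=1.400533  f(a)=+4.457e+00  f'(a)=-2.217e+00  a ← 47.355557 − (+4.457e+00/-2.217e+00) = 49.366170
iter 2: u=1.343491  f(a)=+2.996e-01  f'(a)=-1.928e+00  a ← 49.366170 − (+2.996e-01/-1.928e+00) = 49.521559
iter 3: u=1.339275  f(a)=+1.569e-03  f'(a)=-1.908e+00  a ← 49.521559 − (+1.569e-03/-1.908e+00) = 49.522382
iter 4: u=1.339253  f(a)=+4.354e-08  f'(a)=-1.908e+00  a ← 49.522382 − (+4.354e-08/-1.908e+00) = 49.522382
iter 5: u=1.339253  f(a)=+2.842e-14  f'(a)=-1.908e+00  a ← 49.522382 − (+2.842e-14/-1.908e+00) = 49.522382
converged: |Δa| < 1e-12 after 5 iterations
sag = a·(cosh(S/(2a)) − 1) = 49.522382·(cosh(1.339253) − 1) = 51.459529
T_max/T_min = cosh(S/(2a)) = 2.039117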